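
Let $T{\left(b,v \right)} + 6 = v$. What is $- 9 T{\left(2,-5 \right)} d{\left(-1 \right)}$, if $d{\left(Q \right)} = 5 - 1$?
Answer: $396$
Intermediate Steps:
$d{\left(Q \right)} = 4$ ($d{\left(Q \right)} = 5 - 1 = 4$)
$T{\left(b,v \right)} = -6 + v$
$- 9 T{\left(2,-5 \right)} d{\left(-1 \right)} = - 9 \left(-6 - 5\right) 4 = \left(-9\right) \left(-11\right) 4 = 99 \cdot 4 = 396$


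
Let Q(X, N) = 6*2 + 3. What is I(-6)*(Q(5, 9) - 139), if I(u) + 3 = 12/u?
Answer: 620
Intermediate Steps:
Q(X, N) = 15 (Q(X, N) = 12 + 3 = 15)
I(u) = -3 + 12/u
I(-6)*(Q(5, 9) - 139) = (-3 + 12/(-6))*(15 - 139) = (-3 + 12*(-1/6))*(-124) = (-3 - 2)*(-124) = -5*(-124) = 620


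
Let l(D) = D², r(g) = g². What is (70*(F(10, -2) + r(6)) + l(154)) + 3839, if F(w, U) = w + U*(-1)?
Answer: 30915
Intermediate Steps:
F(w, U) = w - U
(70*(F(10, -2) + r(6)) + l(154)) + 3839 = (70*((10 - 1*(-2)) + 6²) + 154²) + 3839 = (70*((10 + 2) + 36) + 23716) + 3839 = (70*(12 + 36) + 23716) + 3839 = (70*48 + 23716) + 3839 = (3360 + 23716) + 3839 = 27076 + 3839 = 30915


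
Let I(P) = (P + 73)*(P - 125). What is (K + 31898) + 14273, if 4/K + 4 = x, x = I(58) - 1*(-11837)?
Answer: 35274645/764 ≈ 46171.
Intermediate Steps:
I(P) = (-125 + P)*(73 + P) (I(P) = (73 + P)*(-125 + P) = (-125 + P)*(73 + P))
x = 3060 (x = (-9125 + 58**2 - 52*58) - 1*(-11837) = (-9125 + 3364 - 3016) + 11837 = -8777 + 11837 = 3060)
K = 1/764 (K = 4/(-4 + 3060) = 4/3056 = 4*(1/3056) = 1/764 ≈ 0.0013089)
(K + 31898) + 14273 = (1/764 + 31898) + 14273 = 24370073/764 + 14273 = 35274645/764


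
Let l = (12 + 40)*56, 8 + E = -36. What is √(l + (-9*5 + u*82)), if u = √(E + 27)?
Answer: √(2867 + 82*I*√17) ≈ 53.637 + 3.1517*I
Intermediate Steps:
E = -44 (E = -8 - 36 = -44)
u = I*√17 (u = √(-44 + 27) = √(-17) = I*√17 ≈ 4.1231*I)
l = 2912 (l = 52*56 = 2912)
√(l + (-9*5 + u*82)) = √(2912 + (-9*5 + (I*√17)*82)) = √(2912 + (-45 + 82*I*√17)) = √(2867 + 82*I*√17)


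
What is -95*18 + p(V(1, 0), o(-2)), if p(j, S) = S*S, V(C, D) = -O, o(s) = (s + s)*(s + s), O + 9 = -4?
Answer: -1454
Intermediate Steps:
O = -13 (O = -9 - 4 = -13)
o(s) = 4*s**2 (o(s) = (2*s)*(2*s) = 4*s**2)
V(C, D) = 13 (V(C, D) = -1*(-13) = 13)
p(j, S) = S**2
-95*18 + p(V(1, 0), o(-2)) = -95*18 + (4*(-2)**2)**2 = -1710 + (4*4)**2 = -1710 + 16**2 = -1710 + 256 = -1454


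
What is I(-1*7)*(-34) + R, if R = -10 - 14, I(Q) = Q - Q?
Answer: -24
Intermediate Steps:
I(Q) = 0
R = -24
I(-1*7)*(-34) + R = 0*(-34) - 24 = 0 - 24 = -24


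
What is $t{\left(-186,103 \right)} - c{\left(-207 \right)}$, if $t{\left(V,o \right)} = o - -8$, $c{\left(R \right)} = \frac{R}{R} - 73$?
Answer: $183$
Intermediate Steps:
$c{\left(R \right)} = -72$ ($c{\left(R \right)} = 1 - 73 = -72$)
$t{\left(V,o \right)} = 8 + o$ ($t{\left(V,o \right)} = o + 8 = 8 + o$)
$t{\left(-186,103 \right)} - c{\left(-207 \right)} = \left(8 + 103\right) - -72 = 111 + 72 = 183$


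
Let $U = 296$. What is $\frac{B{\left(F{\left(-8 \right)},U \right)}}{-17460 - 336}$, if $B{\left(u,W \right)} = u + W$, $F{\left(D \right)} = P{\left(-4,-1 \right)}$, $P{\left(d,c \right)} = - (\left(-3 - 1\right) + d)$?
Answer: $- \frac{76}{4449} \approx -0.017082$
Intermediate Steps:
$P{\left(d,c \right)} = 4 - d$ ($P{\left(d,c \right)} = - (-4 + d) = 4 - d$)
$F{\left(D \right)} = 8$ ($F{\left(D \right)} = 4 - -4 = 4 + 4 = 8$)
$B{\left(u,W \right)} = W + u$
$\frac{B{\left(F{\left(-8 \right)},U \right)}}{-17460 - 336} = \frac{296 + 8}{-17460 - 336} = \frac{304}{-17796} = 304 \left(- \frac{1}{17796}\right) = - \frac{76}{4449}$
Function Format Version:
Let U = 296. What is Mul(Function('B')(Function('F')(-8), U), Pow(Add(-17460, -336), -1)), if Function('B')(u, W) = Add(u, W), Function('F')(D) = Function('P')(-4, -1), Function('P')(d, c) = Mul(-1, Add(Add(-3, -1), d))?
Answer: Rational(-76, 4449) ≈ -0.017082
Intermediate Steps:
Function('P')(d, c) = Add(4, Mul(-1, d)) (Function('P')(d, c) = Mul(-1, Add(-4, d)) = Add(4, Mul(-1, d)))
Function('F')(D) = 8 (Function('F')(D) = Add(4, Mul(-1, -4)) = Add(4, 4) = 8)
Function('B')(u, W) = Add(W, u)
Mul(Function('B')(Function('F')(-8), U), Pow(Add(-17460, -336), -1)) = Mul(Add(296, 8), Pow(Add(-17460, -336), -1)) = Mul(304, Pow(-17796, -1)) = Mul(304, Rational(-1, 17796)) = Rational(-76, 4449)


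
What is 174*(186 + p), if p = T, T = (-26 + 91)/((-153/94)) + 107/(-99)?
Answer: 14152522/561 ≈ 25227.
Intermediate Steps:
T = -69029/1683 (T = 65/((-153*1/94)) + 107*(-1/99) = 65/(-153/94) - 107/99 = 65*(-94/153) - 107/99 = -6110/153 - 107/99 = -69029/1683 ≈ -41.015)
p = -69029/1683 ≈ -41.015
174*(186 + p) = 174*(186 - 69029/1683) = 174*(244009/1683) = 14152522/561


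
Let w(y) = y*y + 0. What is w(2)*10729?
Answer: 42916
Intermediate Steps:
w(y) = y**2 (w(y) = y**2 + 0 = y**2)
w(2)*10729 = 2**2*10729 = 4*10729 = 42916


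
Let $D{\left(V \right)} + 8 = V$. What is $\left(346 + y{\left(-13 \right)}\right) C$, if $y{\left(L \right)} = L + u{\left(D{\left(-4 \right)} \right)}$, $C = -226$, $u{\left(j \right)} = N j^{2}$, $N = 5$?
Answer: $-237978$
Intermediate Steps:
$D{\left(V \right)} = -8 + V$
$u{\left(j \right)} = 5 j^{2}$
$y{\left(L \right)} = 720 + L$ ($y{\left(L \right)} = L + 5 \left(-8 - 4\right)^{2} = L + 5 \left(-12\right)^{2} = L + 5 \cdot 144 = L + 720 = 720 + L$)
$\left(346 + y{\left(-13 \right)}\right) C = \left(346 + \left(720 - 13\right)\right) \left(-226\right) = \left(346 + 707\right) \left(-226\right) = 1053 \left(-226\right) = -237978$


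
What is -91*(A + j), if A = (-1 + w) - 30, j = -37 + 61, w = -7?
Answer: 1274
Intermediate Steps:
j = 24
A = -38 (A = (-1 - 7) - 30 = -8 - 30 = -38)
-91*(A + j) = -91*(-38 + 24) = -91*(-14) = 1274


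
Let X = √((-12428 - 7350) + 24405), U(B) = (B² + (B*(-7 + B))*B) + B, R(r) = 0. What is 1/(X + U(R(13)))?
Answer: √4627/4627 ≈ 0.014701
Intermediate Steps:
U(B) = B + B² + B²*(-7 + B) (U(B) = (B² + B²*(-7 + B)) + B = B + B² + B²*(-7 + B))
X = √4627 (X = √(-19778 + 24405) = √4627 ≈ 68.022)
1/(X + U(R(13))) = 1/(√4627 + 0*(1 + 0² - 6*0)) = 1/(√4627 + 0*(1 + 0 + 0)) = 1/(√4627 + 0*1) = 1/(√4627 + 0) = 1/(√4627) = √4627/4627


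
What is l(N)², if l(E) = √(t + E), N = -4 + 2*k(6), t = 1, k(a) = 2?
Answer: 1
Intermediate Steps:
N = 0 (N = -4 + 2*2 = -4 + 4 = 0)
l(E) = √(1 + E)
l(N)² = (√(1 + 0))² = (√1)² = 1² = 1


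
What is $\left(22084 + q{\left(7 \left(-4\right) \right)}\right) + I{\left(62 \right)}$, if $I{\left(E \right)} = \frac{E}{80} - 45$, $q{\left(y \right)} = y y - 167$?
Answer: $\frac{906271}{40} \approx 22657.0$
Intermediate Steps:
$q{\left(y \right)} = -167 + y^{2}$ ($q{\left(y \right)} = y^{2} - 167 = -167 + y^{2}$)
$I{\left(E \right)} = -45 + \frac{E}{80}$ ($I{\left(E \right)} = \frac{E}{80} - 45 = -45 + \frac{E}{80}$)
$\left(22084 + q{\left(7 \left(-4\right) \right)}\right) + I{\left(62 \right)} = \left(22084 - \left(167 - \left(7 \left(-4\right)\right)^{2}\right)\right) + \left(-45 + \frac{1}{80} \cdot 62\right) = \left(22084 - \left(167 - \left(-28\right)^{2}\right)\right) + \left(-45 + \frac{31}{40}\right) = \left(22084 + \left(-167 + 784\right)\right) - \frac{1769}{40} = \left(22084 + 617\right) - \frac{1769}{40} = 22701 - \frac{1769}{40} = \frac{906271}{40}$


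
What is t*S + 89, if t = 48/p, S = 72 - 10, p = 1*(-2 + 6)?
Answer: 833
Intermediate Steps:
p = 4 (p = 1*4 = 4)
S = 62
t = 12 (t = 48/4 = 48*(¼) = 12)
t*S + 89 = 12*62 + 89 = 744 + 89 = 833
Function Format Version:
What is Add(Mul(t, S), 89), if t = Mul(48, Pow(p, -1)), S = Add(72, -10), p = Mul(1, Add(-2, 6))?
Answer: 833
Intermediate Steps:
p = 4 (p = Mul(1, 4) = 4)
S = 62
t = 12 (t = Mul(48, Pow(4, -1)) = Mul(48, Rational(1, 4)) = 12)
Add(Mul(t, S), 89) = Add(Mul(12, 62), 89) = Add(744, 89) = 833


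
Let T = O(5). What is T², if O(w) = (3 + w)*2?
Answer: 256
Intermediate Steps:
O(w) = 6 + 2*w
T = 16 (T = 6 + 2*5 = 6 + 10 = 16)
T² = 16² = 256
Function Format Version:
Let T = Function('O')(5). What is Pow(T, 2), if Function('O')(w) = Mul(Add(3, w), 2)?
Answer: 256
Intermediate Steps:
Function('O')(w) = Add(6, Mul(2, w))
T = 16 (T = Add(6, Mul(2, 5)) = Add(6, 10) = 16)
Pow(T, 2) = Pow(16, 2) = 256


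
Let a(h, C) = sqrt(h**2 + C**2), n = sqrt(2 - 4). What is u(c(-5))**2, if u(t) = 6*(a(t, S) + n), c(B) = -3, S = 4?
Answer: 828 + 360*I*sqrt(2) ≈ 828.0 + 509.12*I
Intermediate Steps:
n = I*sqrt(2) (n = sqrt(-2) = I*sqrt(2) ≈ 1.4142*I)
a(h, C) = sqrt(C**2 + h**2)
u(t) = 6*sqrt(16 + t**2) + 6*I*sqrt(2) (u(t) = 6*(sqrt(4**2 + t**2) + I*sqrt(2)) = 6*(sqrt(16 + t**2) + I*sqrt(2)) = 6*sqrt(16 + t**2) + 6*I*sqrt(2))
u(c(-5))**2 = (6*sqrt(16 + (-3)**2) + 6*I*sqrt(2))**2 = (6*sqrt(16 + 9) + 6*I*sqrt(2))**2 = (6*sqrt(25) + 6*I*sqrt(2))**2 = (6*5 + 6*I*sqrt(2))**2 = (30 + 6*I*sqrt(2))**2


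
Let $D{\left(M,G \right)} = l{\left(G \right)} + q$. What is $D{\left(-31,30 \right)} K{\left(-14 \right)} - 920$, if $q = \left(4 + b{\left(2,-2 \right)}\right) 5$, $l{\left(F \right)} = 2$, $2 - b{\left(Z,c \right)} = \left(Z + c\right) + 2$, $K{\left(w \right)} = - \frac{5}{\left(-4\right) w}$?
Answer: $- \frac{25815}{28} \approx -921.96$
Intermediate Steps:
$K{\left(w \right)} = \frac{5}{4 w}$ ($K{\left(w \right)} = - 5 \left(- \frac{1}{4 w}\right) = \frac{5}{4 w}$)
$b{\left(Z,c \right)} = - Z - c$ ($b{\left(Z,c \right)} = 2 - \left(\left(Z + c\right) + 2\right) = 2 - \left(2 + Z + c\right) = - Z - c$)
$q = 20$ ($q = \left(4 - 0\right) 5 = \left(4 + \left(-2 + 2\right)\right) 5 = \left(4 + 0\right) 5 = 4 \cdot 5 = 20$)
$D{\left(M,G \right)} = 22$ ($D{\left(M,G \right)} = 2 + 20 = 22$)
$D{\left(-31,30 \right)} K{\left(-14 \right)} - 920 = 22 \frac{5}{4 \left(-14\right)} - 920 = 22 \cdot \frac{5}{4} \left(- \frac{1}{14}\right) - 920 = 22 \left(- \frac{5}{56}\right) - 920 = - \frac{55}{28} - 920 = - \frac{25815}{28}$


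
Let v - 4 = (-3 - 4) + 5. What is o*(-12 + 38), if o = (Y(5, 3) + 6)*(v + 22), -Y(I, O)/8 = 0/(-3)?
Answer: 3744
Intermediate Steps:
Y(I, O) = 0 (Y(I, O) = -0/(-3) = -0*(-1)/3 = -8*0 = 0)
v = 2 (v = 4 + ((-3 - 4) + 5) = 4 + (-7 + 5) = 4 - 2 = 2)
o = 144 (o = (0 + 6)*(2 + 22) = 6*24 = 144)
o*(-12 + 38) = 144*(-12 + 38) = 144*26 = 3744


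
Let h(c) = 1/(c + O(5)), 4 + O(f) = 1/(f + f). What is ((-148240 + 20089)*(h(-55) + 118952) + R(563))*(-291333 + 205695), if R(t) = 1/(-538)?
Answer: 206836784170905156387/158441 ≈ 1.3054e+15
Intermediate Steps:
O(f) = -4 + 1/(2*f) (O(f) = -4 + 1/(f + f) = -4 + 1/(2*f))
h(c) = 1/(-39/10 + c) (h(c) = 1/(c + (-4 + (½)/5)) = 1/(c + (-4 + (½)*(⅕))) = 1/(c + (-4 + ⅒)) = 1/(c - 39/10) = 1/(-39/10 + c))
R(t) = -1/538
((-148240 + 20089)*(h(-55) + 118952) + R(563))*(-291333 + 205695) = ((-148240 + 20089)*(10/(-39 + 10*(-55)) + 118952) - 1/538)*(-291333 + 205695) = (-128151*(10/(-39 - 550) + 118952) - 1/538)*(-85638) = (-128151*(10/(-589) + 118952) - 1/538)*(-85638) = (-128151*(10*(-1/589) + 118952) - 1/538)*(-85638) = (-128151*(-10/589 + 118952) - 1/538)*(-85638) = (-128151*70062718/589 - 1/538)*(-85638) = (-8978607374418/589 - 1/538)*(-85638) = -4830490767437473/316882*(-85638) = 206836784170905156387/158441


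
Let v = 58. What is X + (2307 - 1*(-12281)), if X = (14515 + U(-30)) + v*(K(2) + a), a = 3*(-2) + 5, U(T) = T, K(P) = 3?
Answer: 29189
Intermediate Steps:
a = -1 (a = -6 + 5 = -1)
X = 14601 (X = (14515 - 30) + 58*(3 - 1) = 14485 + 58*2 = 14485 + 116 = 14601)
X + (2307 - 1*(-12281)) = 14601 + (2307 - 1*(-12281)) = 14601 + (2307 + 12281) = 14601 + 14588 = 29189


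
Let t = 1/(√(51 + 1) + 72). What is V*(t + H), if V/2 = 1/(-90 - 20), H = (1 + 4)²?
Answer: -32093/70565 + √13/141130 ≈ -0.45477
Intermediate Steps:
H = 25 (H = 5² = 25)
V = -1/55 (V = 2/(-90 - 20) = 2/(-110) = 2*(-1/110) = -1/55 ≈ -0.018182)
t = 1/(72 + 2*√13) (t = 1/(√52 + 72) = 1/(2*√13 + 72) = 1/(72 + 2*√13) ≈ 0.012624)
V*(t + H) = -((18/1283 - √13/2566) + 25)/55 = -(32093/1283 - √13/2566)/55 = -32093/70565 + √13/141130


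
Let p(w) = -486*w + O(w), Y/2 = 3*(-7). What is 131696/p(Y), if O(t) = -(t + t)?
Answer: 8231/1281 ≈ 6.4254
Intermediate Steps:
Y = -42 (Y = 2*(3*(-7)) = 2*(-21) = -42)
O(t) = -2*t
p(w) = -488*w (p(w) = -486*w - 2*w = -488*w)
131696/p(Y) = 131696/((-488*(-42))) = 131696/20496 = 131696*(1/20496) = 8231/1281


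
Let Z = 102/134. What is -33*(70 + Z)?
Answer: -156453/67 ≈ -2335.1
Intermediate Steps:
Z = 51/67 (Z = 102*(1/134) = 51/67 ≈ 0.76119)
-33*(70 + Z) = -33*(70 + 51/67) = -33*4741/67 = -156453/67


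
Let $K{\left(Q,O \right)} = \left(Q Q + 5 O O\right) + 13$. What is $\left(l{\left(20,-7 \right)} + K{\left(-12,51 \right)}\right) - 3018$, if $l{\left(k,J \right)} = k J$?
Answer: $10004$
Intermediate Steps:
$K{\left(Q,O \right)} = 13 + Q^{2} + 5 O^{2}$ ($K{\left(Q,O \right)} = \left(Q^{2} + 5 O^{2}\right) + 13 = 13 + Q^{2} + 5 O^{2}$)
$l{\left(k,J \right)} = J k$
$\left(l{\left(20,-7 \right)} + K{\left(-12,51 \right)}\right) - 3018 = \left(\left(-7\right) 20 + \left(13 + \left(-12\right)^{2} + 5 \cdot 51^{2}\right)\right) - 3018 = \left(-140 + \left(13 + 144 + 5 \cdot 2601\right)\right) - 3018 = \left(-140 + \left(13 + 144 + 13005\right)\right) - 3018 = \left(-140 + 13162\right) - 3018 = 13022 - 3018 = 10004$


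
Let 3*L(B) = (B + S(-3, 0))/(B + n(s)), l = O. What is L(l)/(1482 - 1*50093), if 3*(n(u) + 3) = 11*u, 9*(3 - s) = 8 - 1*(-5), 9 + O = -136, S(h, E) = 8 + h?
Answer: -630/93381731 ≈ -6.7465e-6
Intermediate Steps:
O = -145 (O = -9 - 136 = -145)
s = 14/9 (s = 3 - (8 - 1*(-5))/9 = 3 - (8 + 5)/9 = 3 - ⅑*13 = 3 - 13/9 = 14/9 ≈ 1.5556)
l = -145
n(u) = -3 + 11*u/3 (n(u) = -3 + (11*u)/3 = -3 + 11*u/3)
L(B) = (5 + B)/(3*(73/27 + B)) (L(B) = ((B + (8 - 3))/(B + (-3 + (11/3)*(14/9))))/3 = ((B + 5)/(B + (-3 + 154/27)))/3 = ((5 + B)/(B + 73/27))/3 = ((5 + B)/(73/27 + B))/3 = (5 + B)/(3*(73/27 + B)))
L(l)/(1482 - 1*50093) = (9*(5 - 145)/(73 + 27*(-145)))/(1482 - 1*50093) = (9*(-140)/(73 - 3915))/(1482 - 50093) = (9*(-140)/(-3842))/(-48611) = (9*(-1/3842)*(-140))*(-1/48611) = (630/1921)*(-1/48611) = -630/93381731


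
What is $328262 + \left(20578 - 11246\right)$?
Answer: $337594$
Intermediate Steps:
$328262 + \left(20578 - 11246\right) = 328262 + 9332 = 337594$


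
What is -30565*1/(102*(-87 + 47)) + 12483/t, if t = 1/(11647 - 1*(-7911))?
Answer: 199220297537/816 ≈ 2.4414e+8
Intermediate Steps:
t = 1/19558 (t = 1/(11647 + 7911) = 1/19558 ≈ 5.1130e-5)
-30565*1/(102*(-87 + 47)) + 12483/t = -30565*1/(102*(-87 + 47)) + 12483/(1/19558) = -30565/((-40*102)) + 12483*19558 = -30565/(-4080) + 244142514 = -30565*(-1/4080) + 244142514 = 6113/816 + 244142514 = 199220297537/816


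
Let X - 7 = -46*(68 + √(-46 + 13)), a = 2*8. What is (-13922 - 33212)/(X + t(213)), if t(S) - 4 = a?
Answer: 146162534/9686029 - 2168164*I*√33/9686029 ≈ 15.09 - 1.2859*I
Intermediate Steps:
a = 16
t(S) = 20 (t(S) = 4 + 16 = 20)
X = -3121 - 46*I*√33 (X = 7 - 46*(68 + √(-46 + 13)) = 7 - 46*(68 + √(-33)) = 7 - 46*(68 + I*√33) = 7 + (-3128 - 46*I*√33) = -3121 - 46*I*√33 ≈ -3121.0 - 264.25*I)
(-13922 - 33212)/(X + t(213)) = (-13922 - 33212)/((-3121 - 46*I*√33) + 20) = -47134/(-3101 - 46*I*√33)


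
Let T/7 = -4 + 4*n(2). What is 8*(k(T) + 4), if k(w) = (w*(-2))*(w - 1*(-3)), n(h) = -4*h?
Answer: -1003936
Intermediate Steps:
T = -252 (T = 7*(-4 + 4*(-4*2)) = 7*(-4 + 4*(-8)) = 7*(-4 - 32) = 7*(-36) = -252)
k(w) = -2*w*(3 + w) (k(w) = (-2*w)*(w + 3) = (-2*w)*(3 + w) = -2*w*(3 + w))
8*(k(T) + 4) = 8*(-2*(-252)*(3 - 252) + 4) = 8*(-2*(-252)*(-249) + 4) = 8*(-125496 + 4) = 8*(-125492) = -1003936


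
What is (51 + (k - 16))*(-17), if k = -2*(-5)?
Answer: -765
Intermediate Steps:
k = 10
(51 + (k - 16))*(-17) = (51 + (10 - 16))*(-17) = (51 - 6)*(-17) = 45*(-17) = -765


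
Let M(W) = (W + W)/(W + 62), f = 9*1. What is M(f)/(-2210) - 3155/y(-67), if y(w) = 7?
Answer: -247525588/549185 ≈ -450.71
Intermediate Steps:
f = 9
M(W) = 2*W/(62 + W) (M(W) = (2*W)/(62 + W) = 2*W/(62 + W))
M(f)/(-2210) - 3155/y(-67) = (2*9/(62 + 9))/(-2210) - 3155/7 = (2*9/71)*(-1/2210) - 3155*1/7 = (2*9*(1/71))*(-1/2210) - 3155/7 = (18/71)*(-1/2210) - 3155/7 = -9/78455 - 3155/7 = -247525588/549185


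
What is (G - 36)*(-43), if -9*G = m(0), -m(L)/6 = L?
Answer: 1548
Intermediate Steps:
m(L) = -6*L
G = 0 (G = -(-2)*0/3 = -1/9*0 = 0)
(G - 36)*(-43) = (0 - 36)*(-43) = -36*(-43) = 1548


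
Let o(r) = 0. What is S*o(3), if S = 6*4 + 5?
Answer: 0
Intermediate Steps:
S = 29 (S = 24 + 5 = 29)
S*o(3) = 29*0 = 0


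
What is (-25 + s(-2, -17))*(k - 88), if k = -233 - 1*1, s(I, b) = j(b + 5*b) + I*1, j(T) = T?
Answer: 41538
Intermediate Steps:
s(I, b) = I + 6*b (s(I, b) = (b + 5*b) + I*1 = 6*b + I = I + 6*b)
k = -234 (k = -233 - 1 = -234)
(-25 + s(-2, -17))*(k - 88) = (-25 + (-2 + 6*(-17)))*(-234 - 88) = (-25 + (-2 - 102))*(-322) = (-25 - 104)*(-322) = -129*(-322) = 41538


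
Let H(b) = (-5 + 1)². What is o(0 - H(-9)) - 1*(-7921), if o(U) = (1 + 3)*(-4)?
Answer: 7905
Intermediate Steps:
H(b) = 16 (H(b) = (-4)² = 16)
o(U) = -16 (o(U) = 4*(-4) = -16)
o(0 - H(-9)) - 1*(-7921) = -16 - 1*(-7921) = -16 + 7921 = 7905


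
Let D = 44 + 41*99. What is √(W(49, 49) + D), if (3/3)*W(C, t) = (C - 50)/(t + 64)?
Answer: 7*√1069206/113 ≈ 64.055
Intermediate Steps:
W(C, t) = (-50 + C)/(64 + t) (W(C, t) = (C - 50)/(t + 64) = (-50 + C)/(64 + t))
D = 4103 (D = 44 + 4059 = 4103)
√(W(49, 49) + D) = √((-50 + 49)/(64 + 49) + 4103) = √(-1/113 + 4103) = √(463638/113) = 7*√1069206/113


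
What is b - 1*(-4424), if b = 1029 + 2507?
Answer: 7960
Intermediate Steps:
b = 3536
b - 1*(-4424) = 3536 - 1*(-4424) = 3536 + 4424 = 7960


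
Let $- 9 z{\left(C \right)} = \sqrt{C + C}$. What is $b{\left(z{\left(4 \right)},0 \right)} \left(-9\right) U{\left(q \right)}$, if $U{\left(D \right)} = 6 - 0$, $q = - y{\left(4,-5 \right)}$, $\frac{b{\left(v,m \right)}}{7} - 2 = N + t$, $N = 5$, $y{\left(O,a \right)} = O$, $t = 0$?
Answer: $-2646$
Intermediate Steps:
$z{\left(C \right)} = - \frac{\sqrt{2} \sqrt{C}}{9}$ ($z{\left(C \right)} = - \frac{\sqrt{C + C}}{9} = - \frac{\sqrt{2 C}}{9} = - \frac{\sqrt{2} \sqrt{C}}{9}$)
$b{\left(v,m \right)} = 49$ ($b{\left(v,m \right)} = 14 + 7 \left(5 + 0\right) = 14 + 7 \cdot 5 = 14 + 35 = 49$)
$q = -4$ ($q = \left(-1\right) 4 = -4$)
$U{\left(D \right)} = 6$ ($U{\left(D \right)} = 6 + 0 = 6$)
$b{\left(z{\left(4 \right)},0 \right)} \left(-9\right) U{\left(q \right)} = 49 \left(-9\right) 6 = \left(-441\right) 6 = -2646$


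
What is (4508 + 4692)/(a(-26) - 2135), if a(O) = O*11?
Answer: -9200/2421 ≈ -3.8001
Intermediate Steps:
a(O) = 11*O
(4508 + 4692)/(a(-26) - 2135) = (4508 + 4692)/(11*(-26) - 2135) = 9200/(-286 - 2135) = 9200/(-2421) = 9200*(-1/2421) = -9200/2421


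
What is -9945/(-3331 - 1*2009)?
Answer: 663/356 ≈ 1.8624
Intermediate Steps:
-9945/(-3331 - 1*2009) = -9945/(-3331 - 2009) = -9945/(-5340) = -9945*(-1/5340) = 663/356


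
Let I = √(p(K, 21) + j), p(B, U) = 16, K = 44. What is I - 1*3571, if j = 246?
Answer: -3571 + √262 ≈ -3554.8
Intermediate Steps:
I = √262 (I = √(16 + 246) = √262 ≈ 16.186)
I - 1*3571 = √262 - 1*3571 = √262 - 3571 = -3571 + √262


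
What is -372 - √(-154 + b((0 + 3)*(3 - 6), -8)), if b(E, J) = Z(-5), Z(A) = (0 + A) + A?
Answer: -372 - 2*I*√41 ≈ -372.0 - 12.806*I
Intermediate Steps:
Z(A) = 2*A (Z(A) = A + A = 2*A)
b(E, J) = -10 (b(E, J) = 2*(-5) = -10)
-372 - √(-154 + b((0 + 3)*(3 - 6), -8)) = -372 - √(-154 - 10) = -372 - √(-164) = -372 - 2*I*√41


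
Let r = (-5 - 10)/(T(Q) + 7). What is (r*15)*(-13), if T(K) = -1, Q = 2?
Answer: 975/2 ≈ 487.50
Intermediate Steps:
r = -5/2 (r = (-5 - 10)/(-1 + 7) = -15/6 = -15*⅙ = -5/2 ≈ -2.5000)
(r*15)*(-13) = -5/2*15*(-13) = -75/2*(-13) = 975/2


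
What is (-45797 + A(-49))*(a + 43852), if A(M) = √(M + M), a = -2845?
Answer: -1877997579 + 287049*I*√2 ≈ -1.878e+9 + 4.0595e+5*I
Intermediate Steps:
A(M) = √2*√M (A(M) = √(2*M) = √2*√M)
(-45797 + A(-49))*(a + 43852) = (-45797 + √2*√(-49))*(-2845 + 43852) = (-45797 + √2*(7*I))*41007 = (-45797 + 7*I*√2)*41007 = -1877997579 + 287049*I*√2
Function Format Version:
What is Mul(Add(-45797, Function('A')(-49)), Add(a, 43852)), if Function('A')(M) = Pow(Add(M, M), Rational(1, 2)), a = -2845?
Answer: Add(-1877997579, Mul(287049, I, Pow(2, Rational(1, 2)))) ≈ Add(-1.8780e+9, Mul(4.0595e+5, I))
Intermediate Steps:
Function('A')(M) = Mul(Pow(2, Rational(1, 2)), Pow(M, Rational(1, 2))) (Function('A')(M) = Pow(Mul(2, M), Rational(1, 2)) = Mul(Pow(2, Rational(1, 2)), Pow(M, Rational(1, 2))))
Mul(Add(-45797, Function('A')(-49)), Add(a, 43852)) = Mul(Add(-45797, Mul(Pow(2, Rational(1, 2)), Pow(-49, Rational(1, 2)))), Add(-2845, 43852)) = Mul(Add(-45797, Mul(Pow(2, Rational(1, 2)), Mul(7, I))), 41007) = Mul(Add(-45797, Mul(7, I, Pow(2, Rational(1, 2)))), 41007) = Add(-1877997579, Mul(287049, I, Pow(2, Rational(1, 2))))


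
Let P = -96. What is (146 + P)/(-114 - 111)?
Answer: -2/9 ≈ -0.22222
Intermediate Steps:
(146 + P)/(-114 - 111) = (146 - 96)/(-114 - 111) = 50/(-225) = 50*(-1/225) = -2/9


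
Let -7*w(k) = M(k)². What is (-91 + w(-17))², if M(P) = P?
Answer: 857476/49 ≈ 17500.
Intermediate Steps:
w(k) = -k²/7
(-91 + w(-17))² = (-91 - ⅐*(-17)²)² = (-91 - ⅐*289)² = (-91 - 289/7)² = (-926/7)² = 857476/49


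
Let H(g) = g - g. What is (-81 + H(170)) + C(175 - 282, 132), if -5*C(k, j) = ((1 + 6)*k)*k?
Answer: -80548/5 ≈ -16110.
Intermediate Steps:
H(g) = 0
C(k, j) = -7*k²/5 (C(k, j) = -(1 + 6)*k*k/5 = -7*k*k/5 = -7*k²/5)
(-81 + H(170)) + C(175 - 282, 132) = (-81 + 0) - 7*(175 - 282)²/5 = -81 - 7/5*(-107)² = -81 - 7/5*11449 = -81 - 80143/5 = -80548/5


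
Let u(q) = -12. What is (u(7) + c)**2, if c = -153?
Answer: 27225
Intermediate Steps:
(u(7) + c)**2 = (-12 - 153)**2 = (-165)**2 = 27225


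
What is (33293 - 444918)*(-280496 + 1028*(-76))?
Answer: 147618604000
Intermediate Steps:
(33293 - 444918)*(-280496 + 1028*(-76)) = -411625*(-280496 - 78128) = -411625*(-358624) = 147618604000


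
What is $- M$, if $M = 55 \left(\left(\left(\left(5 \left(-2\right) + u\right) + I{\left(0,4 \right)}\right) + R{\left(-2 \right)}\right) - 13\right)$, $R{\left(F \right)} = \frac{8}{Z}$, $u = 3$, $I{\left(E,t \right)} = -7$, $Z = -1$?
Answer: $1925$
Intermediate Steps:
$R{\left(F \right)} = -8$ ($R{\left(F \right)} = \frac{8}{-1} = 8 \left(-1\right) = -8$)
$M = -1925$ ($M = 55 \left(\left(\left(\left(5 \left(-2\right) + 3\right) - 7\right) - 8\right) - 13\right) = 55 \left(\left(\left(\left(-10 + 3\right) - 7\right) - 8\right) - 13\right) = 55 \left(\left(\left(-7 - 7\right) - 8\right) - 13\right) = 55 \left(\left(-14 - 8\right) - 13\right) = 55 \left(-22 - 13\right) = 55 \left(-35\right) = -1925$)
$- M = \left(-1\right) \left(-1925\right) = 1925$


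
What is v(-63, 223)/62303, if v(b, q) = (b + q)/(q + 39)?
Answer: 80/8161693 ≈ 9.8019e-6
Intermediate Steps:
v(b, q) = (b + q)/(39 + q)
v(-63, 223)/62303 = ((-63 + 223)/(39 + 223))/62303 = (160/262)*(1/62303) = ((1/262)*160)*(1/62303) = (80/131)*(1/62303) = 80/8161693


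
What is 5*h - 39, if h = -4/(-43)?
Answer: -1657/43 ≈ -38.535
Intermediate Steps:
h = 4/43 (h = -4*(-1/43) = 4/43 ≈ 0.093023)
5*h - 39 = 5*(4/43) - 39 = 20/43 - 39 = -1657/43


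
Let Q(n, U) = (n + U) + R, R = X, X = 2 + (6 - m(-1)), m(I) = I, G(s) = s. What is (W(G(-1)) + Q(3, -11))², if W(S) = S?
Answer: 0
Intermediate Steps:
X = 9 (X = 2 + (6 - 1*(-1)) = 2 + (6 + 1) = 2 + 7 = 9)
R = 9
Q(n, U) = 9 + U + n (Q(n, U) = (n + U) + 9 = (U + n) + 9 = 9 + U + n)
(W(G(-1)) + Q(3, -11))² = (-1 + (9 - 11 + 3))² = (-1 + 1)² = 0² = 0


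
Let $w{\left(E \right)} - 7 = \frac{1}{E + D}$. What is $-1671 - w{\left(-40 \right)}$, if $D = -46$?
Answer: $- \frac{144307}{86} \approx -1678.0$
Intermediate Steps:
$w{\left(E \right)} = 7 + \frac{1}{-46 + E}$ ($w{\left(E \right)} = 7 + \frac{1}{E - 46} = 7 + \frac{1}{-46 + E}$)
$-1671 - w{\left(-40 \right)} = -1671 - \frac{-321 + 7 \left(-40\right)}{-46 - 40} = -1671 - \frac{-321 - 280}{-86} = -1671 - \left(- \frac{1}{86}\right) \left(-601\right) = -1671 - \frac{601}{86} = - \frac{144307}{86}$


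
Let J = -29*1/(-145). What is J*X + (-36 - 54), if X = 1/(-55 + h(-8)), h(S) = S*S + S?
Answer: -449/5 ≈ -89.800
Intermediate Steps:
h(S) = S + S² (h(S) = S² + S = S + S²)
X = 1 (X = 1/(-55 - 8*(1 - 8)) = 1/(-55 - 8*(-7)) = 1/(-55 + 56) = 1/1 = 1)
J = ⅕ (J = -29*(-1/145) = ⅕ ≈ 0.20000)
J*X + (-36 - 54) = (⅕)*1 + (-36 - 54) = ⅕ - 90 = -449/5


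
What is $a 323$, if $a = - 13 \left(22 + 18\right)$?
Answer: $-167960$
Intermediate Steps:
$a = -520$ ($a = \left(-13\right) 40 = -520$)
$a 323 = \left(-520\right) 323 = -167960$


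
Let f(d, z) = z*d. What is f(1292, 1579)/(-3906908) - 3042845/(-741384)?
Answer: 2593910424787/724129770168 ≈ 3.5821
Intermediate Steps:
f(d, z) = d*z
f(1292, 1579)/(-3906908) - 3042845/(-741384) = (1292*1579)/(-3906908) - 3042845/(-741384) = 2040068*(-1/3906908) - 3042845*(-1/741384) = -510017/976727 + 3042845/741384 = 2593910424787/724129770168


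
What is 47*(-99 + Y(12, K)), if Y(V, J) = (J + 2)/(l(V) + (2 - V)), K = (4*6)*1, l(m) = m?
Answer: -4042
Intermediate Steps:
K = 24 (K = 24*1 = 24)
Y(V, J) = 1 + J/2 (Y(V, J) = (J + 2)/(V + (2 - V)) = (2 + J)/2 = (2 + J)*(½) = 1 + J/2)
47*(-99 + Y(12, K)) = 47*(-99 + (1 + (½)*24)) = 47*(-99 + (1 + 12)) = 47*(-99 + 13) = 47*(-86) = -4042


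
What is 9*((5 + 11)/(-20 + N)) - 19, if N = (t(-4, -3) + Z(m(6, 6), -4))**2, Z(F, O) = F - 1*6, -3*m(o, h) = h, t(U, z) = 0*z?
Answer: -173/11 ≈ -15.727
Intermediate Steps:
t(U, z) = 0
m(o, h) = -h/3
Z(F, O) = -6 + F (Z(F, O) = F - 6 = -6 + F)
N = 64 (N = (0 + (-6 - 1/3*6))**2 = (0 + (-6 - 2))**2 = (0 - 8)**2 = (-8)**2 = 64)
9*((5 + 11)/(-20 + N)) - 19 = 9*((5 + 11)/(-20 + 64)) - 19 = 9*(16/44) - 19 = 9*(16*(1/44)) - 19 = 9*(4/11) - 19 = 36/11 - 19 = -173/11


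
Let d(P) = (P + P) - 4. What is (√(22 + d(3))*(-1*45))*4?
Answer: -360*√6 ≈ -881.82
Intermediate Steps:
d(P) = -4 + 2*P (d(P) = 2*P - 4 = -4 + 2*P)
(√(22 + d(3))*(-1*45))*4 = (√(22 + (-4 + 2*3))*(-1*45))*4 = (√(22 + (-4 + 6))*(-45))*4 = (√(22 + 2)*(-45))*4 = (√24*(-45))*4 = ((2*√6)*(-45))*4 = -90*√6*4 = -360*√6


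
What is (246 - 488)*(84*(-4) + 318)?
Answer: 4356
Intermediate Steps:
(246 - 488)*(84*(-4) + 318) = -242*(-336 + 318) = -242*(-18) = 4356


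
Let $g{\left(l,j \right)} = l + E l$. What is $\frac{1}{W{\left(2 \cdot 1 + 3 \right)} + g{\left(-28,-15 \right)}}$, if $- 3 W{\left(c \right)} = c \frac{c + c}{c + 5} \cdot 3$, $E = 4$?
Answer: $- \frac{1}{145} \approx -0.0068966$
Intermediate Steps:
$g{\left(l,j \right)} = 5 l$ ($g{\left(l,j \right)} = l + 4 l = 5 l$)
$W{\left(c \right)} = - \frac{2 c^{2}}{5 + c}$ ($W{\left(c \right)} = - \frac{c \frac{c + c}{c + 5} \cdot 3}{3} = - \frac{c \frac{2 c}{5 + c} 3}{3} = - \frac{\frac{2 c^{2}}{5 + c} 3}{3} = - \frac{6 c^{2} \frac{1}{5 + c}}{3} = - \frac{2 c^{2}}{5 + c}$)
$\frac{1}{W{\left(2 \cdot 1 + 3 \right)} + g{\left(-28,-15 \right)}} = \frac{1}{- \frac{2 \left(2 \cdot 1 + 3\right)^{2}}{5 + \left(2 \cdot 1 + 3\right)} + 5 \left(-28\right)} = \frac{1}{- \frac{2 \left(2 + 3\right)^{2}}{5 + \left(2 + 3\right)} - 140} = \frac{1}{- \frac{2 \cdot 5^{2}}{5 + 5} - 140} = \frac{1}{\left(-2\right) 25 \cdot \frac{1}{10} - 140} = \frac{1}{-5 - 140} = \frac{1}{-145} = - \frac{1}{145}$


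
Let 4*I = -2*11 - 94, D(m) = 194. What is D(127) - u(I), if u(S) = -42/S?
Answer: 5584/29 ≈ 192.55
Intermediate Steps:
I = -29 (I = (-2*11 - 94)/4 = (-22 - 94)/4 = (¼)*(-116) = -29)
D(127) - u(I) = 194 - (-42)/(-29) = 194 - (-42)*(-1)/29 = 194 - 1*42/29 = 194 - 42/29 = 5584/29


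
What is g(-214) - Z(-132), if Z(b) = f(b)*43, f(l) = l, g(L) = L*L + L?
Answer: 51258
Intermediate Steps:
g(L) = L + L² (g(L) = L² + L = L + L²)
Z(b) = 43*b (Z(b) = b*43 = 43*b)
g(-214) - Z(-132) = -214*(1 - 214) - 43*(-132) = -214*(-213) - 1*(-5676) = 45582 + 5676 = 51258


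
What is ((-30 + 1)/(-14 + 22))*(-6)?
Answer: 87/4 ≈ 21.750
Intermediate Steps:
((-30 + 1)/(-14 + 22))*(-6) = -29/8*(-6) = 87/4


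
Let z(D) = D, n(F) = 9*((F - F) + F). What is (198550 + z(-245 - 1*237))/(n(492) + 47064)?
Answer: 49517/12873 ≈ 3.8466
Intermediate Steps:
n(F) = 9*F (n(F) = 9*(0 + F) = 9*F)
(198550 + z(-245 - 1*237))/(n(492) + 47064) = (198550 + (-245 - 1*237))/(9*492 + 47064) = (198550 + (-245 - 237))/(4428 + 47064) = (198550 - 482)/51492 = 198068*(1/51492) = 49517/12873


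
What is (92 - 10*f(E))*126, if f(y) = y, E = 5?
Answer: 5292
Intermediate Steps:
(92 - 10*f(E))*126 = (92 - 10*5)*126 = (92 - 50)*126 = 42*126 = 5292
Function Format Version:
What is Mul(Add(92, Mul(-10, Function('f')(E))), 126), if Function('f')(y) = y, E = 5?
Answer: 5292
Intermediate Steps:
Mul(Add(92, Mul(-10, Function('f')(E))), 126) = Mul(Add(92, Mul(-10, 5)), 126) = Mul(Add(92, -50), 126) = Mul(42, 126) = 5292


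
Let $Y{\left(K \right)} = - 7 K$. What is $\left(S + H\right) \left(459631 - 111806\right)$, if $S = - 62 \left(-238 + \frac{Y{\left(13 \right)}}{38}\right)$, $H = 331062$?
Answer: $\frac{2286379985475}{19} \approx 1.2034 \cdot 10^{11}$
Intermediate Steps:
$S = \frac{283185}{19}$ ($S = - 62 \left(-238 + \frac{\left(-7\right) 13}{38}\right) = - 62 \left(-238 - \frac{91}{38}\right) = \left(-62\right) \left(- \frac{9135}{38}\right) = \frac{283185}{19} \approx 14904.0$)
$\left(S + H\right) \left(459631 - 111806\right) = \left(\frac{283185}{19} + 331062\right) \left(459631 - 111806\right) = \frac{6573363}{19} \cdot 347825 = \frac{2286379985475}{19}$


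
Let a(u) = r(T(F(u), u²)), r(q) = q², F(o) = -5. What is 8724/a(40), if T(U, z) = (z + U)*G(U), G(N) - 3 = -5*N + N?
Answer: 8724/1345789225 ≈ 6.4824e-6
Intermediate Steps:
G(N) = 3 - 4*N (G(N) = 3 + (-5*N + N) = 3 - 4*N)
T(U, z) = (3 - 4*U)*(U + z) (T(U, z) = (z + U)*(3 - 4*U) = (U + z)*(3 - 4*U) = (3 - 4*U)*(U + z))
a(u) = (-115 + 23*u²)² (a(u) = (-(-3 + 4*(-5))*(-5 + u²))² = (-(-3 - 20)*(-5 + u²))² = (-1*(-23)*(-5 + u²))² = (-115 + 23*u²)²)
8724/a(40) = 8724/((529*(-5 + 40²)²)) = 8724/((529*(-5 + 1600)²)) = 8724/((529*1595²)) = 8724/((529*2544025)) = 8724/1345789225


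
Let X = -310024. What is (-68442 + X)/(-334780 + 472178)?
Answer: -189233/68699 ≈ -2.7545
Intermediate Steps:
(-68442 + X)/(-334780 + 472178) = (-68442 - 310024)/(-334780 + 472178) = -378466/137398 = -378466*1/137398 = -189233/68699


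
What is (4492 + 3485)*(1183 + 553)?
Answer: 13848072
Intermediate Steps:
(4492 + 3485)*(1183 + 553) = 7977*1736 = 13848072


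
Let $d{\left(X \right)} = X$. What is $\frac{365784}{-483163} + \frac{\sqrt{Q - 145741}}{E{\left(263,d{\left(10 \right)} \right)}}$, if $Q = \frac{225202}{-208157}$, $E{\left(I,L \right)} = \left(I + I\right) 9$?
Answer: $- \frac{365784}{483163} + \frac{i \sqrt{6314907729934623}}{985415238} \approx -0.75706 + 0.080643 i$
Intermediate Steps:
$E{\left(I,L \right)} = 18 I$ ($E{\left(I,L \right)} = 2 I 9 = 18 I$)
$Q = - \frac{225202}{208157}$ ($Q = 225202 \left(- \frac{1}{208157}\right) = - \frac{225202}{208157} \approx -1.0819$)
$\frac{365784}{-483163} + \frac{\sqrt{Q - 145741}}{E{\left(263,d{\left(10 \right)} \right)}} = \frac{365784}{-483163} + \frac{\sqrt{- \frac{225202}{208157} - 145741}}{18 \cdot 263} = 365784 \left(- \frac{1}{483163}\right) + \frac{\sqrt{- \frac{30337234539}{208157}}}{4734} = - \frac{365784}{483163} + \frac{i \sqrt{6314907729934623}}{208157} \cdot \frac{1}{4734} = - \frac{365784}{483163} + \frac{i \sqrt{6314907729934623}}{985415238}$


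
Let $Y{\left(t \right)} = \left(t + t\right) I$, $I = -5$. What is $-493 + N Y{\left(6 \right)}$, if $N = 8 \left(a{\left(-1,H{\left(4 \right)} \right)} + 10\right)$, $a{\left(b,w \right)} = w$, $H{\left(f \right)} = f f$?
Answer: $-12973$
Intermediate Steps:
$Y{\left(t \right)} = - 10 t$ ($Y{\left(t \right)} = \left(t + t\right) \left(-5\right) = 2 t \left(-5\right) = - 10 t$)
$H{\left(f \right)} = f^{2}$
$N = 208$ ($N = 8 \left(4^{2} + 10\right) = 8 \left(16 + 10\right) = 8 \cdot 26 = 208$)
$-493 + N Y{\left(6 \right)} = -493 + 208 \left(\left(-10\right) 6\right) = -493 + 208 \left(-60\right) = -493 - 12480 = -12973$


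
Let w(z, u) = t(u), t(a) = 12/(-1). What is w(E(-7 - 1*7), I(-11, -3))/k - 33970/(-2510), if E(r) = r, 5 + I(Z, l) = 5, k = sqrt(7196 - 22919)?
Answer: 3397/251 + 4*I*sqrt(1747)/1747 ≈ 13.534 + 0.0957*I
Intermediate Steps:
k = 3*I*sqrt(1747) (k = sqrt(-15723) = 3*I*sqrt(1747) ≈ 125.39*I)
I(Z, l) = 0 (I(Z, l) = -5 + 5 = 0)
t(a) = -12 (t(a) = 12*(-1) = -12)
w(z, u) = -12
w(E(-7 - 1*7), I(-11, -3))/k - 33970/(-2510) = -12*(-I*sqrt(1747)/5241) - 33970/(-2510) = -(-4)*I*sqrt(1747)/1747 - 33970*(-1/2510) = 4*I*sqrt(1747)/1747 + 3397/251 = 3397/251 + 4*I*sqrt(1747)/1747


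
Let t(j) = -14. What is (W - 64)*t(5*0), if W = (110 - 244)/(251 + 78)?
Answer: 42380/47 ≈ 901.70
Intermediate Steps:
W = -134/329 ≈ -0.40729
(W - 64)*t(5*0) = (-134/329 - 64)*(-14) = -21190/329*(-14) = 42380/47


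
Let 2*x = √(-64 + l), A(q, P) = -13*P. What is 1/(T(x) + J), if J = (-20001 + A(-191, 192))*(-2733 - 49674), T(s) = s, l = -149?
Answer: 1572000372/1853388877176103859 - 2*I*√213/5560166631528311577 ≈ 8.4818e-10 - 5.2497e-18*I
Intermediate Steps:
x = I*√213/2 (x = √(-64 - 149)/2 = √(-213)/2 = (I*√213)/2 = I*√213/2 ≈ 7.2973*I)
J = 1179000279 (J = (-20001 - 13*192)*(-2733 - 49674) = (-20001 - 2496)*(-52407) = -22497*(-52407) = 1179000279)
1/(T(x) + J) = 1/(I*√213/2 + 1179000279) = 1/(1179000279 + I*√213/2)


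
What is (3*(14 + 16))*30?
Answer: 2700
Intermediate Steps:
(3*(14 + 16))*30 = (3*30)*30 = 90*30 = 2700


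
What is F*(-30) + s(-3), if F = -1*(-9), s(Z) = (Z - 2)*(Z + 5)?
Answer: -280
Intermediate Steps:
s(Z) = (-2 + Z)*(5 + Z)
F = 9
F*(-30) + s(-3) = 9*(-30) + (-10 + (-3)² + 3*(-3)) = -270 + (-10 + 9 - 9) = -270 - 10 = -280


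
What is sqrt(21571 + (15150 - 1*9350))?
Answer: sqrt(27371) ≈ 165.44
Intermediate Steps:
sqrt(21571 + (15150 - 1*9350)) = sqrt(21571 + (15150 - 9350)) = sqrt(21571 + 5800) = sqrt(27371)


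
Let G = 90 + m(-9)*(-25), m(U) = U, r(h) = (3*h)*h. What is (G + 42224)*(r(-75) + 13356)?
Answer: 1285996509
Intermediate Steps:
r(h) = 3*h²
G = 315 (G = 90 - 9*(-25) = 90 + 225 = 315)
(G + 42224)*(r(-75) + 13356) = (315 + 42224)*(3*(-75)² + 13356) = 42539*(3*5625 + 13356) = 42539*(16875 + 13356) = 42539*30231 = 1285996509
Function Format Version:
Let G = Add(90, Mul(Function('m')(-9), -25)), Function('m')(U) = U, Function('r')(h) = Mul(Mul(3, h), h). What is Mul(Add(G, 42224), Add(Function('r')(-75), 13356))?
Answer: 1285996509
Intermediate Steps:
Function('r')(h) = Mul(3, Pow(h, 2))
G = 315 (G = Add(90, Mul(-9, -25)) = Add(90, 225) = 315)
Mul(Add(G, 42224), Add(Function('r')(-75), 13356)) = Mul(Add(315, 42224), Add(Mul(3, Pow(-75, 2)), 13356)) = Mul(42539, Add(Mul(3, 5625), 13356)) = Mul(42539, Add(16875, 13356)) = Mul(42539, 30231) = 1285996509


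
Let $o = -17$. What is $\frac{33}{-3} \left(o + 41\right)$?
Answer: $-264$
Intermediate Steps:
$\frac{33}{-3} \left(o + 41\right) = \frac{33}{-3} \left(-17 + 41\right) = 33 \left(- \frac{1}{3}\right) 24 = \left(-11\right) 24 = -264$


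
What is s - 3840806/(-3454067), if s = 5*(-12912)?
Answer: -222990724714/3454067 ≈ -64559.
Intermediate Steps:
s = -64560
s - 3840806/(-3454067) = -64560 - 3840806/(-3454067) = -64560 - 3840806*(-1)/3454067 = -64560 - 1*(-3840806/3454067) = -64560 + 3840806/3454067 = -222990724714/3454067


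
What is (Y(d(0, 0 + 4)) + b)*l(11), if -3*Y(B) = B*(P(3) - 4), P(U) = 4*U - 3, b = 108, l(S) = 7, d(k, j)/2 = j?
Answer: 1988/3 ≈ 662.67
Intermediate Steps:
d(k, j) = 2*j
P(U) = -3 + 4*U
Y(B) = -5*B/3 (Y(B) = -B*((-3 + 4*3) - 4)/3 = -B*((-3 + 12) - 4)/3 = -B*(9 - 4)/3 = -B*5/3 = -5*B/3)
(Y(d(0, 0 + 4)) + b)*l(11) = (-10*(0 + 4)/3 + 108)*7 = (-10*4/3 + 108)*7 = (-5/3*8 + 108)*7 = (-40/3 + 108)*7 = (284/3)*7 = 1988/3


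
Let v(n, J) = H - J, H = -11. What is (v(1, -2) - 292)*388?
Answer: -116788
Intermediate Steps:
v(n, J) = -11 - J
(v(1, -2) - 292)*388 = ((-11 - 1*(-2)) - 292)*388 = ((-11 + 2) - 292)*388 = (-9 - 292)*388 = -301*388 = -116788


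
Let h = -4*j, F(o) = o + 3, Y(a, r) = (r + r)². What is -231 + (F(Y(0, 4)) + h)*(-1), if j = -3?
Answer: -310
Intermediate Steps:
Y(a, r) = 4*r² (Y(a, r) = (2*r)² = 4*r²)
F(o) = 3 + o
h = 12 (h = -4*(-3) = 12)
-231 + (F(Y(0, 4)) + h)*(-1) = -231 + ((3 + 4*4²) + 12)*(-1) = -231 + ((3 + 4*16) + 12)*(-1) = -231 + ((3 + 64) + 12)*(-1) = -231 + (67 + 12)*(-1) = -231 + 79*(-1) = -231 - 79 = -310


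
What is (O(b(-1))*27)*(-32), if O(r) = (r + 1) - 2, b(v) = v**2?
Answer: 0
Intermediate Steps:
O(r) = -1 + r (O(r) = (1 + r) - 2 = -1 + r)
(O(b(-1))*27)*(-32) = ((-1 + (-1)**2)*27)*(-32) = ((-1 + 1)*27)*(-32) = (0*27)*(-32) = 0*(-32) = 0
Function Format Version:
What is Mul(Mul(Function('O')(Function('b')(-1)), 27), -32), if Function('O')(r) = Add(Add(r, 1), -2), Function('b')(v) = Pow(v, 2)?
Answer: 0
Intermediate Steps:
Function('O')(r) = Add(-1, r) (Function('O')(r) = Add(Add(1, r), -2) = Add(-1, r))
Mul(Mul(Function('O')(Function('b')(-1)), 27), -32) = Mul(Mul(Add(-1, Pow(-1, 2)), 27), -32) = Mul(Mul(Add(-1, 1), 27), -32) = Mul(Mul(0, 27), -32) = Mul(0, -32) = 0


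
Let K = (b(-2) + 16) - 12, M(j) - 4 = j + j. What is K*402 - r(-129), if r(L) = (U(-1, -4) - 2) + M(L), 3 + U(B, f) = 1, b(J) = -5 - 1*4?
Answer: -1752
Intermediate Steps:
b(J) = -9 (b(J) = -5 - 4 = -9)
U(B, f) = -2 (U(B, f) = -3 + 1 = -2)
M(j) = 4 + 2*j (M(j) = 4 + (j + j) = 4 + 2*j)
r(L) = 2*L (r(L) = (-2 - 2) + (4 + 2*L) = -4 + (4 + 2*L) = 2*L)
K = -5 (K = (-9 + 16) - 12 = 7 - 12 = -5)
K*402 - r(-129) = -5*402 - 2*(-129) = -2010 - 1*(-258) = -2010 + 258 = -1752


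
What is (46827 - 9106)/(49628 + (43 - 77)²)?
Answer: 37721/50784 ≈ 0.74277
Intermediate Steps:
(46827 - 9106)/(49628 + (43 - 77)²) = 37721/(49628 + (-34)²) = 37721/(49628 + 1156) = 37721/50784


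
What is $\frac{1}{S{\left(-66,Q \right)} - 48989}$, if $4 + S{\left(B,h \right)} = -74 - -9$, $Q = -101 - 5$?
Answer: $- \frac{1}{49058} \approx -2.0384 \cdot 10^{-5}$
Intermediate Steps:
$Q = -106$
$S{\left(B,h \right)} = -69$ ($S{\left(B,h \right)} = -4 - 65 = -69$)
$\frac{1}{S{\left(-66,Q \right)} - 48989} = \frac{1}{-69 - 48989} = \frac{1}{-49058} = - \frac{1}{49058}$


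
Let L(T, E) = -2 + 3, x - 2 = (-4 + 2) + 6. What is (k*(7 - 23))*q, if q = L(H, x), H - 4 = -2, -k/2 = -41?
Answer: -1312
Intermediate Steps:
k = 82 (k = -2*(-41) = 82)
H = 2 (H = 4 - 2 = 2)
x = 6 (x = 2 + ((-4 + 2) + 6) = 2 + (-2 + 6) = 2 + 4 = 6)
L(T, E) = 1
q = 1
(k*(7 - 23))*q = (82*(7 - 23))*1 = (82*(-16))*1 = -1312*1 = -1312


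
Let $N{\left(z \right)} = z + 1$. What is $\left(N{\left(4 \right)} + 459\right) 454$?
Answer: $210656$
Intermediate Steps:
$N{\left(z \right)} = 1 + z$
$\left(N{\left(4 \right)} + 459\right) 454 = \left(\left(1 + 4\right) + 459\right) 454 = \left(5 + 459\right) 454 = 464 \cdot 454 = 210656$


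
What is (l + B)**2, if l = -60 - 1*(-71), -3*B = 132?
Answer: 1089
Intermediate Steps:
B = -44 (B = -1/3*132 = -44)
l = 11 (l = -60 + 71 = 11)
(l + B)**2 = (11 - 44)**2 = (-33)**2 = 1089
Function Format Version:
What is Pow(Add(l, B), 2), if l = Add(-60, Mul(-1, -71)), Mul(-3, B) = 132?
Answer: 1089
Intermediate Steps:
B = -44 (B = Mul(Rational(-1, 3), 132) = -44)
l = 11 (l = Add(-60, 71) = 11)
Pow(Add(l, B), 2) = Pow(Add(11, -44), 2) = Pow(-33, 2) = 1089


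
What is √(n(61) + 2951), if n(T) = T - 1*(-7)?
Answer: √3019 ≈ 54.945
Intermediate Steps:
n(T) = 7 + T (n(T) = T + 7 = 7 + T)
√(n(61) + 2951) = √((7 + 61) + 2951) = √(68 + 2951) = √3019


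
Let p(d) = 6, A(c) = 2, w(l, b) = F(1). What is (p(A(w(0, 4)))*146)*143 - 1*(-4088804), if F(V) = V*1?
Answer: 4214072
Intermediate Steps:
F(V) = V
w(l, b) = 1
(p(A(w(0, 4)))*146)*143 - 1*(-4088804) = (6*146)*143 - 1*(-4088804) = 876*143 + 4088804 = 125268 + 4088804 = 4214072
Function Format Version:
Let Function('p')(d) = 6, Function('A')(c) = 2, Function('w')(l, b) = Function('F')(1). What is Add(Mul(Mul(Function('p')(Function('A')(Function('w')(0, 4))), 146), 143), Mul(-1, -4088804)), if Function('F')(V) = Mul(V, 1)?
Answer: 4214072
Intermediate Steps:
Function('F')(V) = V
Function('w')(l, b) = 1
Add(Mul(Mul(Function('p')(Function('A')(Function('w')(0, 4))), 146), 143), Mul(-1, -4088804)) = Add(Mul(Mul(6, 146), 143), Mul(-1, -4088804)) = Add(Mul(876, 143), 4088804) = Add(125268, 4088804) = 4214072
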